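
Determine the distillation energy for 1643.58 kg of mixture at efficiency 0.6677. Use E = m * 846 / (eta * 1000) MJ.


E = m * 846 / (eta * 1000)
= 1643.58 * 846 / (0.6677 * 1000)
= 2082.4752 MJ

2082.4752 MJ


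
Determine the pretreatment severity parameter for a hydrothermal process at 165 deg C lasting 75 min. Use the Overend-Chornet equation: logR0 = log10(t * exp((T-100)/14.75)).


logR0 = log10(t * exp((T - 100) / 14.75))
= log10(75 * exp((165 - 100) / 14.75))
= 3.7889

3.7889


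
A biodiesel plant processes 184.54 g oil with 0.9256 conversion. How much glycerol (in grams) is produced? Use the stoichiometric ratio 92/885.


glycerol = oil * conv * (92/885)
= 184.54 * 0.9256 * 92 / 885
= 17.7565 g

17.7565 g


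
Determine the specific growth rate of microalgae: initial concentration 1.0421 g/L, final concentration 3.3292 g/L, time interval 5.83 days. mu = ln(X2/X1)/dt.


mu = ln(X2/X1) / dt
= ln(3.3292/1.0421) / 5.83
= 0.1992 per day

0.1992 per day


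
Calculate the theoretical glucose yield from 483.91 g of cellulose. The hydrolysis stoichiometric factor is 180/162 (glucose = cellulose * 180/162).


glucose = cellulose * 180/162
= 483.91 * 180/162
= 537.6778 g

537.6778 g


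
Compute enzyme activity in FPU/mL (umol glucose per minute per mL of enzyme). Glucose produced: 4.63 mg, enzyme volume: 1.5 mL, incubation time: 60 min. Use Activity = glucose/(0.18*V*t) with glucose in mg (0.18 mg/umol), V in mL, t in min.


Activity = glucose_mg / (0.18 mg/umol * V_mL * t_min)
= 4.63 / (0.18 * 1.5 * 60)
= 0.2858 FPU/mL

0.2858 FPU/mL


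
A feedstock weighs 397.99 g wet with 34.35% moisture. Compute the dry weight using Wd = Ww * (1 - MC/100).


Wd = Ww * (1 - MC/100)
= 397.99 * (1 - 34.35/100)
= 261.2804 g

261.2804 g


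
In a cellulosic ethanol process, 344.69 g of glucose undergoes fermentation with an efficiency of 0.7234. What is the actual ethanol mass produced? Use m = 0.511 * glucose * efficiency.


Actual ethanol: m = 0.511 * 344.69 * 0.7234
m = 127.4172 g

127.4172 g


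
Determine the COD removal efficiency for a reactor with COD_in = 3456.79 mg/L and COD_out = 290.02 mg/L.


eta = (COD_in - COD_out) / COD_in * 100
= (3456.79 - 290.02) / 3456.79 * 100
= 91.6101%

91.6101%


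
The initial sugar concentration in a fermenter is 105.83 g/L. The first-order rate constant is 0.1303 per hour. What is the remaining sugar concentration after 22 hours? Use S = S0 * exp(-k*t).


S = S0 * exp(-k * t)
S = 105.83 * exp(-0.1303 * 22)
S = 6.0209 g/L

6.0209 g/L


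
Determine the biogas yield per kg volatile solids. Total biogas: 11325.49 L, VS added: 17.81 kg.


Y = V / VS
= 11325.49 / 17.81
= 635.9062 L/kg VS

635.9062 L/kg VS


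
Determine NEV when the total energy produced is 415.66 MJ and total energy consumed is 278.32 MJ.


NEV = E_out - E_in
= 415.66 - 278.32
= 137.3400 MJ

137.3400 MJ


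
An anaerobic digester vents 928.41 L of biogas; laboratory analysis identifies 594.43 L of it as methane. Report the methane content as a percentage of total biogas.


CH4% = V_CH4 / V_total * 100
= 594.43 / 928.41 * 100
= 64.0267%

64.0267%


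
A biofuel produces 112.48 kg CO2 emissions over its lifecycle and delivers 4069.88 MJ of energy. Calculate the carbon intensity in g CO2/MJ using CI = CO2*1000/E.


CI = CO2 * 1000 / E
= 112.48 * 1000 / 4069.88
= 27.6372 g CO2/MJ

27.6372 g CO2/MJ


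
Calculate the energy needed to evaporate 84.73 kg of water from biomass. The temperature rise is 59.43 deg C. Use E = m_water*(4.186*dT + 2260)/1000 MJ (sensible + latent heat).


E = m_water * (4.186 * dT + 2260) / 1000
= 84.73 * (4.186 * 59.43 + 2260) / 1000
= 212.5684 MJ

212.5684 MJ


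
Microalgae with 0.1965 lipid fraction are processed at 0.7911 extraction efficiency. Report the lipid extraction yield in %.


Y = lipid_content * extraction_eff * 100
= 0.1965 * 0.7911 * 100
= 15.5451%

15.5451%


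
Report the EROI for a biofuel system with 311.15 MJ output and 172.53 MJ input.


EROI = E_out / E_in
= 311.15 / 172.53
= 1.8035

1.8035


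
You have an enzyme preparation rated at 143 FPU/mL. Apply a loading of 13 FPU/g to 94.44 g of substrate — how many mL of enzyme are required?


V = dosage * m_sub / activity
V = 13 * 94.44 / 143
V = 8.5855 mL

8.5855 mL


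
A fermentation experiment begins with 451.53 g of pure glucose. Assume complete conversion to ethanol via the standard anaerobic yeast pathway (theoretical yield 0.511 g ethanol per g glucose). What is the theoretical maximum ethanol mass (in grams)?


Theoretical ethanol yield: m_EtOH = 0.511 * m_glucose
m_EtOH = 0.511 * 451.53 = 230.7318 g

230.7318 g


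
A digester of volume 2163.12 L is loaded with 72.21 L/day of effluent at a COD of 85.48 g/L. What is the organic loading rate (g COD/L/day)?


OLR = Q * S / V
= 72.21 * 85.48 / 2163.12
= 2.8535 g/L/day

2.8535 g/L/day


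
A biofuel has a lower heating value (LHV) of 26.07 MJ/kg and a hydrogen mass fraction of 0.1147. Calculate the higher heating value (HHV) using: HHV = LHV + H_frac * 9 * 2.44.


HHV = LHV + H_frac * 9 * 2.44
= 26.07 + 0.1147 * 9 * 2.44
= 28.5888 MJ/kg

28.5888 MJ/kg


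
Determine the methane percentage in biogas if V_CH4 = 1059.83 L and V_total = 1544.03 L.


CH4% = V_CH4 / V_total * 100
= 1059.83 / 1544.03 * 100
= 68.6405%

68.6405%


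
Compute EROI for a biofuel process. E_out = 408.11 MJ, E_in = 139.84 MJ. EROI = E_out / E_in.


EROI = E_out / E_in
= 408.11 / 139.84
= 2.9184

2.9184


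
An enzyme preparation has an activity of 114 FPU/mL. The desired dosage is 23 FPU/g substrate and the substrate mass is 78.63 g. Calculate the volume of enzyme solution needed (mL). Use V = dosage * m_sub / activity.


V = dosage * m_sub / activity
V = 23 * 78.63 / 114
V = 15.8639 mL

15.8639 mL


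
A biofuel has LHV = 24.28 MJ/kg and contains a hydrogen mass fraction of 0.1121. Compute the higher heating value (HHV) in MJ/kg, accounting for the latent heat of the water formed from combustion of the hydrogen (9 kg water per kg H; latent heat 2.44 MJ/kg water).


HHV = LHV + H_frac * 9 * 2.44
= 24.28 + 0.1121 * 9 * 2.44
= 26.7417 MJ/kg

26.7417 MJ/kg


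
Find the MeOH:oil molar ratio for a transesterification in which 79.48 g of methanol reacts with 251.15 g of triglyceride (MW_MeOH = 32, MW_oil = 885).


Molar ratio = n_MeOH / n_oil = (MeOH/32) / (oil/885) = (MeOH * 885) / (32 * oil)
= (79.48 * 885) / (32 * 251.15)
= 8.7522

8.7522


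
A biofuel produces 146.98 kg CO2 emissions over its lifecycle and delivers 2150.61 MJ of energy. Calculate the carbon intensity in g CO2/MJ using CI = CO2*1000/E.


CI = CO2 * 1000 / E
= 146.98 * 1000 / 2150.61
= 68.3434 g CO2/MJ

68.3434 g CO2/MJ


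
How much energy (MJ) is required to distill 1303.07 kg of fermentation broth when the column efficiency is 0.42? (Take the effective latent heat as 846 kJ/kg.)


E = m * 846 / (eta * 1000)
= 1303.07 * 846 / (0.42 * 1000)
= 2624.7553 MJ

2624.7553 MJ


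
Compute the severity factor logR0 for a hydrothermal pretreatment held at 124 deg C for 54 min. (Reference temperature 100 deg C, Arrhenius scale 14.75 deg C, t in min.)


logR0 = log10(t * exp((T - 100) / 14.75))
= log10(54 * exp((124 - 100) / 14.75))
= 2.4390

2.4390


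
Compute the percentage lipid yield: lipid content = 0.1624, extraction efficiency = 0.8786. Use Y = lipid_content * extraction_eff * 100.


Y = lipid_content * extraction_eff * 100
= 0.1624 * 0.8786 * 100
= 14.2685%

14.2685%


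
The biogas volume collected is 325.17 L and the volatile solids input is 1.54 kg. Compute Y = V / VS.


Y = V / VS
= 325.17 / 1.54
= 211.1494 L/kg VS

211.1494 L/kg VS


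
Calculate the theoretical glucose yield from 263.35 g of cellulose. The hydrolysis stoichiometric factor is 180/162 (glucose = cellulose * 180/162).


glucose = cellulose * 180/162
= 263.35 * 180/162
= 292.6111 g

292.6111 g


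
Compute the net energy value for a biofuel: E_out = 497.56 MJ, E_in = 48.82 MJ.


NEV = E_out - E_in
= 497.56 - 48.82
= 448.7400 MJ

448.7400 MJ


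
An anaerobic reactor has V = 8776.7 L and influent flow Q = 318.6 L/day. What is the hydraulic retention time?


HRT = V / Q
= 8776.7 / 318.6
= 27.5477 days

27.5477 days


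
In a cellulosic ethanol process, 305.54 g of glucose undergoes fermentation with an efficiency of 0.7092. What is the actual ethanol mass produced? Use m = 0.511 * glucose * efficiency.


Actual ethanol: m = 0.511 * 305.54 * 0.7092
m = 110.7281 g

110.7281 g


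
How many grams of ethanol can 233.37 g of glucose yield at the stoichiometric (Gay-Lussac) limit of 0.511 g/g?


Theoretical ethanol yield: m_EtOH = 0.511 * m_glucose
m_EtOH = 0.511 * 233.37 = 119.2521 g

119.2521 g


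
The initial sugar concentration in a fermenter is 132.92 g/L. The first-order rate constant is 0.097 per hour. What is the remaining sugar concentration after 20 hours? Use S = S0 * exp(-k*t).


S = S0 * exp(-k * t)
S = 132.92 * exp(-0.097 * 20)
S = 19.1011 g/L

19.1011 g/L


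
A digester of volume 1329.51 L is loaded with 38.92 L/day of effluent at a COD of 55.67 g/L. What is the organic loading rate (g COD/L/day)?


OLR = Q * S / V
= 38.92 * 55.67 / 1329.51
= 1.6297 g/L/day

1.6297 g/L/day


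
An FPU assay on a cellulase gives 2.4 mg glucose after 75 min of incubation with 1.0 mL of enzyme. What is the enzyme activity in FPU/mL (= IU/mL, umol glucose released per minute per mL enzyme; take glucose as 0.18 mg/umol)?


Activity = glucose_mg / (0.18 mg/umol * V_mL * t_min)
= 2.4 / (0.18 * 1.0 * 75)
= 0.1778 FPU/mL

0.1778 FPU/mL


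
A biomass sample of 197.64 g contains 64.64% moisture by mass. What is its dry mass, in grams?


Wd = Ww * (1 - MC/100)
= 197.64 * (1 - 64.64/100)
= 69.8855 g

69.8855 g


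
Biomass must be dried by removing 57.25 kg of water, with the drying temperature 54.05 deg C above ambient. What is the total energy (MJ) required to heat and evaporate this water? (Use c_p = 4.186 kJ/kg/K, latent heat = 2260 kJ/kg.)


E = m_water * (4.186 * dT + 2260) / 1000
= 57.25 * (4.186 * 54.05 + 2260) / 1000
= 142.3380 MJ

142.3380 MJ


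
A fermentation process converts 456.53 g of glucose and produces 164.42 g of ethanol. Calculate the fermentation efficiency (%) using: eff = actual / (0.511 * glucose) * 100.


Fermentation efficiency = (actual / (0.511 * glucose)) * 100
= (164.42 / (0.511 * 456.53)) * 100
= 70.4798%

70.4798%


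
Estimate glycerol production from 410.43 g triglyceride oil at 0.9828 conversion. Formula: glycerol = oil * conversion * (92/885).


glycerol = oil * conv * (92/885)
= 410.43 * 0.9828 * 92 / 885
= 41.9323 g

41.9323 g


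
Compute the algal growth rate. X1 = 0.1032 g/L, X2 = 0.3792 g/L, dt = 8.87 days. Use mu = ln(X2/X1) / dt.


mu = ln(X2/X1) / dt
= ln(0.3792/0.1032) / 8.87
= 0.1467 per day

0.1467 per day


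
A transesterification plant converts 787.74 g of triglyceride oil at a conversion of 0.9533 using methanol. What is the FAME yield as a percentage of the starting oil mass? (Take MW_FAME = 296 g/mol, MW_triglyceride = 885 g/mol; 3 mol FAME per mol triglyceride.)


m_FAME = oil * conv * (3 * 296 / 885) = oil * conv * (888/885)
= 787.74 * 0.9533 * 888 / 885
= 753.4981 g
Y = m_FAME / oil * 100 = conv * (888/885) * 100
= 0.9533 * 888 / 885 * 100
= 95.65%

95.65%


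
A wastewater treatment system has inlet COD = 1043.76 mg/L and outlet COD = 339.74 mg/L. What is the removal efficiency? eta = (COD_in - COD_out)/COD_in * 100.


eta = (COD_in - COD_out) / COD_in * 100
= (1043.76 - 339.74) / 1043.76 * 100
= 67.4504%

67.4504%


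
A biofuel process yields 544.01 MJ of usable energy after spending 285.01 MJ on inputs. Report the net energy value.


NEV = E_out - E_in
= 544.01 - 285.01
= 259.0000 MJ

259.0000 MJ


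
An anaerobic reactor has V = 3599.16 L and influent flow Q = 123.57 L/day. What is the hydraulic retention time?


HRT = V / Q
= 3599.16 / 123.57
= 29.1265 days

29.1265 days


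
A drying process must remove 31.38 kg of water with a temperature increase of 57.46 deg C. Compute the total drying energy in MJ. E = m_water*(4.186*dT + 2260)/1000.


E = m_water * (4.186 * dT + 2260) / 1000
= 31.38 * (4.186 * 57.46 + 2260) / 1000
= 78.4666 MJ

78.4666 MJ


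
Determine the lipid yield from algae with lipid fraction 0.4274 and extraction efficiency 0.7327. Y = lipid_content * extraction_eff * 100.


Y = lipid_content * extraction_eff * 100
= 0.4274 * 0.7327 * 100
= 31.3156%

31.3156%


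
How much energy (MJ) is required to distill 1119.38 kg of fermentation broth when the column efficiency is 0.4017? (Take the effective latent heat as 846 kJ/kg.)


E = m * 846 / (eta * 1000)
= 1119.38 * 846 / (0.4017 * 1000)
= 2357.4695 MJ

2357.4695 MJ


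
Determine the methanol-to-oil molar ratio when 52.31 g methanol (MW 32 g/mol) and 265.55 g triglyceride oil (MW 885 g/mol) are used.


Molar ratio = n_MeOH / n_oil = (MeOH/32) / (oil/885) = (MeOH * 885) / (32 * oil)
= (52.31 * 885) / (32 * 265.55)
= 5.4479

5.4479


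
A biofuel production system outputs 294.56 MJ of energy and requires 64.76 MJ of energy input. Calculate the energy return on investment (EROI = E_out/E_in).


EROI = E_out / E_in
= 294.56 / 64.76
= 4.5485

4.5485


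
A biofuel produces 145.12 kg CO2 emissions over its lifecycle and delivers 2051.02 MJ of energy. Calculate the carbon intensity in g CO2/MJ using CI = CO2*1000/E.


CI = CO2 * 1000 / E
= 145.12 * 1000 / 2051.02
= 70.7550 g CO2/MJ

70.7550 g CO2/MJ


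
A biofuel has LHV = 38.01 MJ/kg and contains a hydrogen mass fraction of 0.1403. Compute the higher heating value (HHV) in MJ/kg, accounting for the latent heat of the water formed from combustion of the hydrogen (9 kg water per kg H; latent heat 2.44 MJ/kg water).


HHV = LHV + H_frac * 9 * 2.44
= 38.01 + 0.1403 * 9 * 2.44
= 41.0910 MJ/kg

41.0910 MJ/kg


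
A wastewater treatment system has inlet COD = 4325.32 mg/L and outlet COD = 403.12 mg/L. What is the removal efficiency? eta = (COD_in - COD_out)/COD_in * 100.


eta = (COD_in - COD_out) / COD_in * 100
= (4325.32 - 403.12) / 4325.32 * 100
= 90.6800%

90.6800%


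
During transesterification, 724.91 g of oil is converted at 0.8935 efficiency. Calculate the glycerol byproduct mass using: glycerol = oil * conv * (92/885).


glycerol = oil * conv * (92/885)
= 724.91 * 0.8935 * 92 / 885
= 67.3323 g

67.3323 g


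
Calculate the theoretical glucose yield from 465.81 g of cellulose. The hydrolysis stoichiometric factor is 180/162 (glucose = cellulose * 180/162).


glucose = cellulose * 180/162
= 465.81 * 180/162
= 517.5667 g

517.5667 g


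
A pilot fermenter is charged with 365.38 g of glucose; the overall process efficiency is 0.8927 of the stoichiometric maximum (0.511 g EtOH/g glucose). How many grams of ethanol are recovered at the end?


Actual ethanol: m = 0.511 * 365.38 * 0.8927
m = 166.6753 g

166.6753 g


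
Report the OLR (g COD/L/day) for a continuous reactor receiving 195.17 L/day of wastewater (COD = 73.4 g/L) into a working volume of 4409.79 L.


OLR = Q * S / V
= 195.17 * 73.4 / 4409.79
= 3.2486 g/L/day

3.2486 g/L/day


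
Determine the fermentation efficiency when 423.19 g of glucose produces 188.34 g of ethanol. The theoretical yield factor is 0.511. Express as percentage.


Fermentation efficiency = (actual / (0.511 * glucose)) * 100
= (188.34 / (0.511 * 423.19)) * 100
= 87.0936%

87.0936%


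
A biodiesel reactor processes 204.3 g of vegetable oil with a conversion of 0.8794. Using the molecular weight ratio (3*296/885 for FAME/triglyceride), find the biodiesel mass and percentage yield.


m_FAME = oil * conv * (3 * 296 / 885) = oil * conv * (888/885)
= 204.3 * 0.8794 * 888 / 885
= 180.2704 g
Y = m_FAME / oil * 100 = conv * (888/885) * 100
= 0.8794 * 888 / 885 * 100
= 88.24%

180.2704 g FAME; Y = 88.24%


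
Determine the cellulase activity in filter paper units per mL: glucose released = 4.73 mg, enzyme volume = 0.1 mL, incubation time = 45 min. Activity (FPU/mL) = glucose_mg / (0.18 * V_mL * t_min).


Activity = glucose_mg / (0.18 mg/umol * V_mL * t_min)
= 4.73 / (0.18 * 0.1 * 45)
= 5.8395 FPU/mL

5.8395 FPU/mL


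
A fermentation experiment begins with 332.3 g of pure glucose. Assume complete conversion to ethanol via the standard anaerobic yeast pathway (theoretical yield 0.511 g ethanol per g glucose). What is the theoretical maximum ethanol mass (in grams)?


Theoretical ethanol yield: m_EtOH = 0.511 * m_glucose
m_EtOH = 0.511 * 332.3 = 169.8053 g

169.8053 g


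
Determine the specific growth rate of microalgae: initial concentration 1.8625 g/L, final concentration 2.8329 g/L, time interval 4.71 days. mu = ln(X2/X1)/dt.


mu = ln(X2/X1) / dt
= ln(2.8329/1.8625) / 4.71
= 0.0890 per day

0.0890 per day


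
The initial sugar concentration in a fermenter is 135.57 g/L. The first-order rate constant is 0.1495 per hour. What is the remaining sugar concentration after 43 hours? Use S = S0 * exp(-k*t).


S = S0 * exp(-k * t)
S = 135.57 * exp(-0.1495 * 43)
S = 0.2189 g/L

0.2189 g/L


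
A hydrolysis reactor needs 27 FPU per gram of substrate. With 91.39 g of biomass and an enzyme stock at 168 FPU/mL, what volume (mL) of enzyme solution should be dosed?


V = dosage * m_sub / activity
V = 27 * 91.39 / 168
V = 14.6877 mL

14.6877 mL


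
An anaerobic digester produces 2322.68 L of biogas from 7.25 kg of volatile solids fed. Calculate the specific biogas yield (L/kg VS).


Y = V / VS
= 2322.68 / 7.25
= 320.3697 L/kg VS

320.3697 L/kg VS


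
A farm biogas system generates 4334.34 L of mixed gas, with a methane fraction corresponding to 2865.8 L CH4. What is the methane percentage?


CH4% = V_CH4 / V_total * 100
= 2865.8 / 4334.34 * 100
= 66.1185%

66.1185%


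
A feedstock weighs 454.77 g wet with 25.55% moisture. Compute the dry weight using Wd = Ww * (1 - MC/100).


Wd = Ww * (1 - MC/100)
= 454.77 * (1 - 25.55/100)
= 338.5763 g

338.5763 g


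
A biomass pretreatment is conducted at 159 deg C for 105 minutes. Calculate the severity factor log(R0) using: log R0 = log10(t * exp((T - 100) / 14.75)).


logR0 = log10(t * exp((T - 100) / 14.75))
= log10(105 * exp((159 - 100) / 14.75))
= 3.7584

3.7584


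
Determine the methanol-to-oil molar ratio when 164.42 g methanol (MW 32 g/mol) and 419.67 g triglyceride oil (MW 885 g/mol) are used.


Molar ratio = n_MeOH / n_oil = (MeOH/32) / (oil/885) = (MeOH * 885) / (32 * oil)
= (164.42 * 885) / (32 * 419.67)
= 10.8353

10.8353


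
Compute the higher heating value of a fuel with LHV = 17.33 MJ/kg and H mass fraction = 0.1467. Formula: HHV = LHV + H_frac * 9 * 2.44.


HHV = LHV + H_frac * 9 * 2.44
= 17.33 + 0.1467 * 9 * 2.44
= 20.5515 MJ/kg

20.5515 MJ/kg


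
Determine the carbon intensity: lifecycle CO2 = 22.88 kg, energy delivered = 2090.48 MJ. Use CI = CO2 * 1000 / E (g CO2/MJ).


CI = CO2 * 1000 / E
= 22.88 * 1000 / 2090.48
= 10.9449 g CO2/MJ

10.9449 g CO2/MJ


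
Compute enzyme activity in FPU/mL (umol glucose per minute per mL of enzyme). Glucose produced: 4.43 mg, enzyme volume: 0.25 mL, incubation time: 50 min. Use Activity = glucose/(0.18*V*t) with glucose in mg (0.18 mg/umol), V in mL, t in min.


Activity = glucose_mg / (0.18 mg/umol * V_mL * t_min)
= 4.43 / (0.18 * 0.25 * 50)
= 1.9689 FPU/mL

1.9689 FPU/mL


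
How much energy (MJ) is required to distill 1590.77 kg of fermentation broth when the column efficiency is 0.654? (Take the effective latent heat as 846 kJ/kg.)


E = m * 846 / (eta * 1000)
= 1590.77 * 846 / (0.654 * 1000)
= 2057.7850 MJ

2057.7850 MJ


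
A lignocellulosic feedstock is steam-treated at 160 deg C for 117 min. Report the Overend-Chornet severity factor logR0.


logR0 = log10(t * exp((T - 100) / 14.75))
= log10(117 * exp((160 - 100) / 14.75))
= 3.8348

3.8348


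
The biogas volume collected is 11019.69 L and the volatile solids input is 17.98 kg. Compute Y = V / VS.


Y = V / VS
= 11019.69 / 17.98
= 612.8860 L/kg VS

612.8860 L/kg VS


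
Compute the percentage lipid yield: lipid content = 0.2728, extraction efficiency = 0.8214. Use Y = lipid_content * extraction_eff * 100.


Y = lipid_content * extraction_eff * 100
= 0.2728 * 0.8214 * 100
= 22.4078%

22.4078%


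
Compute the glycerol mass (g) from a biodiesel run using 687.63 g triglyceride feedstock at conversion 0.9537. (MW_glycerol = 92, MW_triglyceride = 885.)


glycerol = oil * conv * (92/885)
= 687.63 * 0.9537 * 92 / 885
= 68.1728 g

68.1728 g


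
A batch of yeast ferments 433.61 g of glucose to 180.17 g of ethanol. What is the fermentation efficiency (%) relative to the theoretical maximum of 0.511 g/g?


Fermentation efficiency = (actual / (0.511 * glucose)) * 100
= (180.17 / (0.511 * 433.61)) * 100
= 81.3134%

81.3134%


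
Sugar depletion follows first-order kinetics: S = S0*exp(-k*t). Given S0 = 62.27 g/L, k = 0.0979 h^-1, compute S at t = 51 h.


S = S0 * exp(-k * t)
S = 62.27 * exp(-0.0979 * 51)
S = 0.4226 g/L

0.4226 g/L


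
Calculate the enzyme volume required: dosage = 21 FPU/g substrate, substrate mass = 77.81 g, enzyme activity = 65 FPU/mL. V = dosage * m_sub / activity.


V = dosage * m_sub / activity
V = 21 * 77.81 / 65
V = 25.1386 mL

25.1386 mL


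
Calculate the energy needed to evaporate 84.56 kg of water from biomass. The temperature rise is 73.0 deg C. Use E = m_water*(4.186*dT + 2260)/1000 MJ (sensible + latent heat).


E = m_water * (4.186 * dT + 2260) / 1000
= 84.56 * (4.186 * 73.0 + 2260) / 1000
= 216.9453 MJ

216.9453 MJ


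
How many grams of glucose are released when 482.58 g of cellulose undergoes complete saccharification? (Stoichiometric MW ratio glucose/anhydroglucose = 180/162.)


glucose = cellulose * 180/162
= 482.58 * 180/162
= 536.2000 g

536.2000 g


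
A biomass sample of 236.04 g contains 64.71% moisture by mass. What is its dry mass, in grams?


Wd = Ww * (1 - MC/100)
= 236.04 * (1 - 64.71/100)
= 83.2985 g

83.2985 g


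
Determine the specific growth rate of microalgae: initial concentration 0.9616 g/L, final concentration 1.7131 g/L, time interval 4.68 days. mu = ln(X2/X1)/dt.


mu = ln(X2/X1) / dt
= ln(1.7131/0.9616) / 4.68
= 0.1234 per day

0.1234 per day


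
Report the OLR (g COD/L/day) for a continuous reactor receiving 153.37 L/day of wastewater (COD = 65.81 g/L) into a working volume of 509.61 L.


OLR = Q * S / V
= 153.37 * 65.81 / 509.61
= 19.8059 g/L/day

19.8059 g/L/day


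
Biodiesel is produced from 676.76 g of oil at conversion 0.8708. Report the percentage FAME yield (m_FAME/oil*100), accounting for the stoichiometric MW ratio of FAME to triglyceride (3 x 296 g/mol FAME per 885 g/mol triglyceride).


m_FAME = oil * conv * (3 * 296 / 885) = oil * conv * (888/885)
= 676.76 * 0.8708 * 888 / 885
= 591.3203 g
Y = m_FAME / oil * 100 = conv * (888/885) * 100
= 0.8708 * 888 / 885 * 100
= 87.38%

87.38%


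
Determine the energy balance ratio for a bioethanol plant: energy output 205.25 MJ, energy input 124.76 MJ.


EROI = E_out / E_in
= 205.25 / 124.76
= 1.6452

1.6452


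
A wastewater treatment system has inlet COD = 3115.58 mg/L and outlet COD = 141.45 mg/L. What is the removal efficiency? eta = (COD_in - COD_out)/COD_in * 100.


eta = (COD_in - COD_out) / COD_in * 100
= (3115.58 - 141.45) / 3115.58 * 100
= 95.4599%

95.4599%


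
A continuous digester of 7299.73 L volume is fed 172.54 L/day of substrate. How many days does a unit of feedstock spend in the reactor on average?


HRT = V / Q
= 7299.73 / 172.54
= 42.3075 days

42.3075 days


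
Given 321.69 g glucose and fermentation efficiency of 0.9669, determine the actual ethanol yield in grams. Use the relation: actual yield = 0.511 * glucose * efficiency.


Actual ethanol: m = 0.511 * 321.69 * 0.9669
m = 158.9425 g

158.9425 g


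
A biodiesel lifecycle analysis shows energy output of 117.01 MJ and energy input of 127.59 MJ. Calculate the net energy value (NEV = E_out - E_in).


NEV = E_out - E_in
= 117.01 - 127.59
= -10.5800 MJ

-10.5800 MJ


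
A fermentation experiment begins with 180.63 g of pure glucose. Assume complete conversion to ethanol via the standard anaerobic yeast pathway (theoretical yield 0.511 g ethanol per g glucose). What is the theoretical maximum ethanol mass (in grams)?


Theoretical ethanol yield: m_EtOH = 0.511 * m_glucose
m_EtOH = 0.511 * 180.63 = 92.3019 g

92.3019 g


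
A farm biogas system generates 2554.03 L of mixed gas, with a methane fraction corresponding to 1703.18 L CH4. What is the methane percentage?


CH4% = V_CH4 / V_total * 100
= 1703.18 / 2554.03 * 100
= 66.6860%

66.6860%


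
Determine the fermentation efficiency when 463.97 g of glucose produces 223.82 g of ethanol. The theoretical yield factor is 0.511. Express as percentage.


Fermentation efficiency = (actual / (0.511 * glucose)) * 100
= (223.82 / (0.511 * 463.97)) * 100
= 94.4035%

94.4035%


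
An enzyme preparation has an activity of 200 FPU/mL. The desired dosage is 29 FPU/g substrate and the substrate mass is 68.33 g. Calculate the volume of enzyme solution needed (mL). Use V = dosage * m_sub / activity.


V = dosage * m_sub / activity
V = 29 * 68.33 / 200
V = 9.9078 mL

9.9078 mL


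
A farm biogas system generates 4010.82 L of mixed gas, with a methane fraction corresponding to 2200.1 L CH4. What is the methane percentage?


CH4% = V_CH4 / V_total * 100
= 2200.1 / 4010.82 * 100
= 54.8541%

54.8541%


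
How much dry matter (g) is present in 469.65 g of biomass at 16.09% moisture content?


Wd = Ww * (1 - MC/100)
= 469.65 * (1 - 16.09/100)
= 394.0833 g

394.0833 g


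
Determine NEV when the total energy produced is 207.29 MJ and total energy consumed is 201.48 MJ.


NEV = E_out - E_in
= 207.29 - 201.48
= 5.8100 MJ

5.8100 MJ


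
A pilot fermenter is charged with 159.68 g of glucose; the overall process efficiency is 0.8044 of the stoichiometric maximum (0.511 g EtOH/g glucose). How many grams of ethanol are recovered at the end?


Actual ethanol: m = 0.511 * 159.68 * 0.8044
m = 65.6362 g

65.6362 g


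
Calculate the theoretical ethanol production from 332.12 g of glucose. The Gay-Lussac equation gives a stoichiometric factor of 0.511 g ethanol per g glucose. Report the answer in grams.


Theoretical ethanol yield: m_EtOH = 0.511 * m_glucose
m_EtOH = 0.511 * 332.12 = 169.7133 g

169.7133 g


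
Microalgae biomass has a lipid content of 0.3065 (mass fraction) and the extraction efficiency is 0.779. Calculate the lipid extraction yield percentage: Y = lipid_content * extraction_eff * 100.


Y = lipid_content * extraction_eff * 100
= 0.3065 * 0.779 * 100
= 23.8764%

23.8764%


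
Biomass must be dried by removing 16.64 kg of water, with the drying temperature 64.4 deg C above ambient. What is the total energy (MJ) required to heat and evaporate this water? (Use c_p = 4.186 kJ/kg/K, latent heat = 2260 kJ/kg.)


E = m_water * (4.186 * dT + 2260) / 1000
= 16.64 * (4.186 * 64.4 + 2260) / 1000
= 42.0922 MJ

42.0922 MJ


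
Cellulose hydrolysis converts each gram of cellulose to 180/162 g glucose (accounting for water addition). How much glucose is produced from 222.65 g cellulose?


glucose = cellulose * 180/162
= 222.65 * 180/162
= 247.3889 g

247.3889 g


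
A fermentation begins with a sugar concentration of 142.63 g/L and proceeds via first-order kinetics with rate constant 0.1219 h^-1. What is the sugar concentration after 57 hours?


S = S0 * exp(-k * t)
S = 142.63 * exp(-0.1219 * 57)
S = 0.1370 g/L

0.1370 g/L


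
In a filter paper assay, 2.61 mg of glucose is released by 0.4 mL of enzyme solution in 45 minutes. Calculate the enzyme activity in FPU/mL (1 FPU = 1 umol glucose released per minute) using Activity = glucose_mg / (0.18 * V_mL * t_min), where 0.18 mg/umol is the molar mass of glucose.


Activity = glucose_mg / (0.18 mg/umol * V_mL * t_min)
= 2.61 / (0.18 * 0.4 * 45)
= 0.8056 FPU/mL

0.8056 FPU/mL


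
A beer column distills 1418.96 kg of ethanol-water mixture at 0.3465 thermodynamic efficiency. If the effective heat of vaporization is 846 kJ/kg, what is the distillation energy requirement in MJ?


E = m * 846 / (eta * 1000)
= 1418.96 * 846 / (0.3465 * 1000)
= 3464.4738 MJ

3464.4738 MJ


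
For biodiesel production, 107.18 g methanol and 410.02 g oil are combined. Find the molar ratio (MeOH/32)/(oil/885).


Molar ratio = n_MeOH / n_oil = (MeOH/32) / (oil/885) = (MeOH * 885) / (32 * oil)
= (107.18 * 885) / (32 * 410.02)
= 7.2294

7.2294


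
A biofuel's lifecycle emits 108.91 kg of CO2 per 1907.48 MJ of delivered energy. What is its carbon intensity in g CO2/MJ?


CI = CO2 * 1000 / E
= 108.91 * 1000 / 1907.48
= 57.0963 g CO2/MJ

57.0963 g CO2/MJ


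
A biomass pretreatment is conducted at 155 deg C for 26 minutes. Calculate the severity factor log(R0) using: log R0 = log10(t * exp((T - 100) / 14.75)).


logR0 = log10(t * exp((T - 100) / 14.75))
= log10(26 * exp((155 - 100) / 14.75))
= 3.0344

3.0344


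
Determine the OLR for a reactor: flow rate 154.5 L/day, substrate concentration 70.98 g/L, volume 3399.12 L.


OLR = Q * S / V
= 154.5 * 70.98 / 3399.12
= 3.2262 g/L/day

3.2262 g/L/day


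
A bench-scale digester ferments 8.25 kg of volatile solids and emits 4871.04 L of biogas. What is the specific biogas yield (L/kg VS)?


Y = V / VS
= 4871.04 / 8.25
= 590.4291 L/kg VS

590.4291 L/kg VS


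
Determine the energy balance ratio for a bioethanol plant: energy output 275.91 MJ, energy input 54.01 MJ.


EROI = E_out / E_in
= 275.91 / 54.01
= 5.1085

5.1085


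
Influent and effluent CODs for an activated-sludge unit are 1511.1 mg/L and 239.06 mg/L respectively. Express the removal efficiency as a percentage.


eta = (COD_in - COD_out) / COD_in * 100
= (1511.1 - 239.06) / 1511.1 * 100
= 84.1797%

84.1797%


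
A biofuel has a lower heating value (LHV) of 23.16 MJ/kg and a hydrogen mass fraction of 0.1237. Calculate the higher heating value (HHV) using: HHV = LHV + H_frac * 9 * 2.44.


HHV = LHV + H_frac * 9 * 2.44
= 23.16 + 0.1237 * 9 * 2.44
= 25.8765 MJ/kg

25.8765 MJ/kg


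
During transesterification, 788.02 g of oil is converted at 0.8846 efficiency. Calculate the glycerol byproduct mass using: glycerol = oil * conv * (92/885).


glycerol = oil * conv * (92/885)
= 788.02 * 0.8846 * 92 / 885
= 72.4651 g

72.4651 g


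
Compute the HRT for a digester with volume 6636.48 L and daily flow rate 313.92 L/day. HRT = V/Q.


HRT = V / Q
= 6636.48 / 313.92
= 21.1407 days

21.1407 days


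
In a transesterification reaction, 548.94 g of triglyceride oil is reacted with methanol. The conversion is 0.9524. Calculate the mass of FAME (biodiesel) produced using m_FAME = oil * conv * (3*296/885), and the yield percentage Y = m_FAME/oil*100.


m_FAME = oil * conv * (3 * 296 / 885) = oil * conv * (888/885)
= 548.94 * 0.9524 * 888 / 885
= 524.5827 g
Y = m_FAME / oil * 100 = conv * (888/885) * 100
= 0.9524 * 888 / 885 * 100
= 95.56%

524.5827 g FAME; Y = 95.56%


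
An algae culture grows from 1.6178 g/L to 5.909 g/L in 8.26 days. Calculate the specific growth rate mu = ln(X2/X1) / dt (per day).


mu = ln(X2/X1) / dt
= ln(5.909/1.6178) / 8.26
= 0.1568 per day

0.1568 per day


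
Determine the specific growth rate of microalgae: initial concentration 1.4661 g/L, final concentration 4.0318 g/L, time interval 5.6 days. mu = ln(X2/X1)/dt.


mu = ln(X2/X1) / dt
= ln(4.0318/1.4661) / 5.6
= 0.1806 per day

0.1806 per day


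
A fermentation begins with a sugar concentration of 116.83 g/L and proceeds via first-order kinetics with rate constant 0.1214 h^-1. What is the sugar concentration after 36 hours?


S = S0 * exp(-k * t)
S = 116.83 * exp(-0.1214 * 36)
S = 1.4775 g/L

1.4775 g/L


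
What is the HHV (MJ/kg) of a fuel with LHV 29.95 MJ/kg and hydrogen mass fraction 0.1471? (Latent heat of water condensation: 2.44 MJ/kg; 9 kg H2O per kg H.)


HHV = LHV + H_frac * 9 * 2.44
= 29.95 + 0.1471 * 9 * 2.44
= 33.1803 MJ/kg

33.1803 MJ/kg


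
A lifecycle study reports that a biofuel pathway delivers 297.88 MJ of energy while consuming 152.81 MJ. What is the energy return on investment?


EROI = E_out / E_in
= 297.88 / 152.81
= 1.9493

1.9493


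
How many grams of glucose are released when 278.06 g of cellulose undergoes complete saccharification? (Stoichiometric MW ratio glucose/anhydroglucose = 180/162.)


glucose = cellulose * 180/162
= 278.06 * 180/162
= 308.9556 g

308.9556 g


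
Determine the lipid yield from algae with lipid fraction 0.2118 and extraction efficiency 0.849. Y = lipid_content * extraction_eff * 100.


Y = lipid_content * extraction_eff * 100
= 0.2118 * 0.849 * 100
= 17.9818%

17.9818%


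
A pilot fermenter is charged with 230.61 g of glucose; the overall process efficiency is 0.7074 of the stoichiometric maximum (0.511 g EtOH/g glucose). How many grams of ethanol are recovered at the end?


Actual ethanol: m = 0.511 * 230.61 * 0.7074
m = 83.3612 g

83.3612 g


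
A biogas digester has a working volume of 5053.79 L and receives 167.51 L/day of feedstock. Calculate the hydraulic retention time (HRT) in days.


HRT = V / Q
= 5053.79 / 167.51
= 30.1701 days

30.1701 days


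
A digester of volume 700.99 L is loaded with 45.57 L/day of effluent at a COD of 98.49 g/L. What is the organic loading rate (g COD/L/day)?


OLR = Q * S / V
= 45.57 * 98.49 / 700.99
= 6.4026 g/L/day

6.4026 g/L/day


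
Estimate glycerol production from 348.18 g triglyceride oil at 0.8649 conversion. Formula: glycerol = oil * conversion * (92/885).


glycerol = oil * conv * (92/885)
= 348.18 * 0.8649 * 92 / 885
= 31.3050 g

31.3050 g


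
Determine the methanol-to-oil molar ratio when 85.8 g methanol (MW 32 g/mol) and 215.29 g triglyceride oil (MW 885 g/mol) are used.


Molar ratio = n_MeOH / n_oil = (MeOH/32) / (oil/885) = (MeOH * 885) / (32 * oil)
= (85.8 * 885) / (32 * 215.29)
= 11.0219

11.0219


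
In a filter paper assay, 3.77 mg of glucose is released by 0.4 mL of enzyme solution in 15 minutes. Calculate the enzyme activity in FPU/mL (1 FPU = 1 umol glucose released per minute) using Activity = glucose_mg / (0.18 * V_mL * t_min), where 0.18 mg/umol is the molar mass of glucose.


Activity = glucose_mg / (0.18 mg/umol * V_mL * t_min)
= 3.77 / (0.18 * 0.4 * 15)
= 3.4907 FPU/mL

3.4907 FPU/mL


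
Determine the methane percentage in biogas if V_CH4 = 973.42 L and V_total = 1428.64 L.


CH4% = V_CH4 / V_total * 100
= 973.42 / 1428.64 * 100
= 68.1361%

68.1361%


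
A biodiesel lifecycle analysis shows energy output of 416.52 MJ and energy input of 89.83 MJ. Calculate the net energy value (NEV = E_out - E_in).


NEV = E_out - E_in
= 416.52 - 89.83
= 326.6900 MJ

326.6900 MJ


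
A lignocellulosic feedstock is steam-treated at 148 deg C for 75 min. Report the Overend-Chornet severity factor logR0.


logR0 = log10(t * exp((T - 100) / 14.75))
= log10(75 * exp((148 - 100) / 14.75))
= 3.2884

3.2884


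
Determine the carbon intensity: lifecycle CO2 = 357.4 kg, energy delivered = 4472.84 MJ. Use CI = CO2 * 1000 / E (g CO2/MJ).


CI = CO2 * 1000 / E
= 357.4 * 1000 / 4472.84
= 79.9045 g CO2/MJ

79.9045 g CO2/MJ


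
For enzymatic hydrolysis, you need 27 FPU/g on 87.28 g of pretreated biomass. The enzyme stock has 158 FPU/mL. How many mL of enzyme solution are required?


V = dosage * m_sub / activity
V = 27 * 87.28 / 158
V = 14.9149 mL

14.9149 mL


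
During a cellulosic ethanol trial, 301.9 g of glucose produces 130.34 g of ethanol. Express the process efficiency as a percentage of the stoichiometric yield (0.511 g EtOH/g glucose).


Fermentation efficiency = (actual / (0.511 * glucose)) * 100
= (130.34 / (0.511 * 301.9)) * 100
= 84.4877%

84.4877%


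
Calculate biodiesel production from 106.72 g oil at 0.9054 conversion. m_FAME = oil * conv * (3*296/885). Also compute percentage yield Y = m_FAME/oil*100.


m_FAME = oil * conv * (3 * 296 / 885) = oil * conv * (888/885)
= 106.72 * 0.9054 * 888 / 885
= 96.9518 g
Y = m_FAME / oil * 100 = conv * (888/885) * 100
= 0.9054 * 888 / 885 * 100
= 90.85%

96.9518 g FAME; Y = 90.85%


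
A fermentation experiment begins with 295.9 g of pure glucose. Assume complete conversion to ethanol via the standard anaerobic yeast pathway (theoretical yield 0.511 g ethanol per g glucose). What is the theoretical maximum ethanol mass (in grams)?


Theoretical ethanol yield: m_EtOH = 0.511 * m_glucose
m_EtOH = 0.511 * 295.9 = 151.2049 g

151.2049 g


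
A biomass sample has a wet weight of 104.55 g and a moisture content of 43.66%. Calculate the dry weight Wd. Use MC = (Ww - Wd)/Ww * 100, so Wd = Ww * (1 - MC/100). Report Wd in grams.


Wd = Ww * (1 - MC/100)
= 104.55 * (1 - 43.66/100)
= 58.9035 g

58.9035 g


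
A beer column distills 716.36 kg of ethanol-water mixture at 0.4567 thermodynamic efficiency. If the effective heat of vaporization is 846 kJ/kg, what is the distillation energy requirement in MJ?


E = m * 846 / (eta * 1000)
= 716.36 * 846 / (0.4567 * 1000)
= 1326.9993 MJ

1326.9993 MJ


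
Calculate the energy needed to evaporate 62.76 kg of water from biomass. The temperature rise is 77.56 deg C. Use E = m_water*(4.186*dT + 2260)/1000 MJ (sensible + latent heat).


E = m_water * (4.186 * dT + 2260) / 1000
= 62.76 * (4.186 * 77.56 + 2260) / 1000
= 162.2136 MJ

162.2136 MJ


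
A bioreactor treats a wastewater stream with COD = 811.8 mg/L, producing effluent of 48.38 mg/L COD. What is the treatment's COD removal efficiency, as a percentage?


eta = (COD_in - COD_out) / COD_in * 100
= (811.8 - 48.38) / 811.8 * 100
= 94.0404%

94.0404%


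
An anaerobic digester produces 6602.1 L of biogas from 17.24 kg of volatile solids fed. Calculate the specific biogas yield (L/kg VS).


Y = V / VS
= 6602.1 / 17.24
= 382.9524 L/kg VS

382.9524 L/kg VS


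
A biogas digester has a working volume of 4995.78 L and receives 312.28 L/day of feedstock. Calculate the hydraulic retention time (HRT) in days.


HRT = V / Q
= 4995.78 / 312.28
= 15.9978 days

15.9978 days


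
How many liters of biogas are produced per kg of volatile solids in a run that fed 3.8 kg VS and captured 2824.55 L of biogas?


Y = V / VS
= 2824.55 / 3.8
= 743.3026 L/kg VS

743.3026 L/kg VS


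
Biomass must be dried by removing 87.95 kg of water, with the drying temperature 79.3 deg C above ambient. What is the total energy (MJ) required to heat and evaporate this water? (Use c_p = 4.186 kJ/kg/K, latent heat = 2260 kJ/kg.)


E = m_water * (4.186 * dT + 2260) / 1000
= 87.95 * (4.186 * 79.3 + 2260) / 1000
= 227.9620 MJ

227.9620 MJ


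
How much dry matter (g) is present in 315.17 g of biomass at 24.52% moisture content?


Wd = Ww * (1 - MC/100)
= 315.17 * (1 - 24.52/100)
= 237.8903 g

237.8903 g


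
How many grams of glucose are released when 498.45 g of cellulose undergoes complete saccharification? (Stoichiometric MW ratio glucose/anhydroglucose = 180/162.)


glucose = cellulose * 180/162
= 498.45 * 180/162
= 553.8333 g

553.8333 g


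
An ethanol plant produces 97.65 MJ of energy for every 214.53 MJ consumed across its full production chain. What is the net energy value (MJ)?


NEV = E_out - E_in
= 97.65 - 214.53
= -116.8800 MJ

-116.8800 MJ


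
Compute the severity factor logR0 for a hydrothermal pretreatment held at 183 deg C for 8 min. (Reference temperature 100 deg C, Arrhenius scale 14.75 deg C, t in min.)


logR0 = log10(t * exp((T - 100) / 14.75))
= log10(8 * exp((183 - 100) / 14.75))
= 3.3469

3.3469


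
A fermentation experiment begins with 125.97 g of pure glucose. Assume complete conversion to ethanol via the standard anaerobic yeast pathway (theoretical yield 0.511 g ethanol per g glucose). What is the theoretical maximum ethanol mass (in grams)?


Theoretical ethanol yield: m_EtOH = 0.511 * m_glucose
m_EtOH = 0.511 * 125.97 = 64.3707 g

64.3707 g
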